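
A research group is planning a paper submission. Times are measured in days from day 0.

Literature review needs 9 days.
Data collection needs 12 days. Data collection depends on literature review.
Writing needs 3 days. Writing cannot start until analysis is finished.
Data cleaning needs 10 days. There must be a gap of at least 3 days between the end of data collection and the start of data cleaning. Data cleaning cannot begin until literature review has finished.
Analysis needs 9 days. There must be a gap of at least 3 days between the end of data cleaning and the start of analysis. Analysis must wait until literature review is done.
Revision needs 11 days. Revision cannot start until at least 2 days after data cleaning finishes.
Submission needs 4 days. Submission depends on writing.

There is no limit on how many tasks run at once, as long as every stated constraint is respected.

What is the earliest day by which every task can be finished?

Nothing blocks literature review, so it runs from day 0 to day 9.
Data collection cannot begin until literature review (finishes day 9). It runs from day 9 to 9 + 12 = day 21.
For data cleaning: data collection (finishes day 21, plus 3-day gap → day 24); literature review (finishes day 9). Taking the maximum gives a start of day 24, and it finishes at 24 + 10 = day 34.
Revision waits on data cleaning (finishes day 34, plus 2-day gap → day 36), so it starts at day 36 and finishes at 36 + 11 = day 47.
For analysis: data cleaning (finishes day 34, plus 3-day gap → day 37); literature review (finishes day 9). Taking the maximum gives a start of day 37, and it finishes at 37 + 9 = day 46.
Writing cannot begin until analysis (finishes day 46). It runs from day 46 to 46 + 3 = day 49.
Submission cannot begin until writing (finishes day 49). It runs from day 49 to 49 + 4 = day 53.
All tasks are finished once the last one completes. Finish times: Literature review at 9, Data collection at 21, Data cleaning at 34, Analysis at 46, Writing at 49, Revision at 47, Submission at 53. The latest is day 53.

53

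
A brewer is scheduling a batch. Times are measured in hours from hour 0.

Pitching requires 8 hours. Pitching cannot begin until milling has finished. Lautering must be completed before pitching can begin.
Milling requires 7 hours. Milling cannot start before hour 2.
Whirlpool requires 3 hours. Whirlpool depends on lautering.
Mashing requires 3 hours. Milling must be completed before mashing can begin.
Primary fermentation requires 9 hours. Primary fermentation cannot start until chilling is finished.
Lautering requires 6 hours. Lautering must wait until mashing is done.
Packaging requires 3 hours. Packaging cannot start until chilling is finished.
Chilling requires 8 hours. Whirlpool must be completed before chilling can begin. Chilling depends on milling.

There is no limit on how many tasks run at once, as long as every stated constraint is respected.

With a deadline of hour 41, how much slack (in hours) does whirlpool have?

After its own release at hour 2, milling can start at hour 2 and finishes at hour 9.
After milling (finishes hour 9), mashing can start at hour 9 and finishes at hour 12.
Lautering waits on mashing (finishes hour 12), so it starts at hour 12 and finishes at 12 + 6 = hour 18.
Whirlpool cannot begin until lautering (finishes hour 18). It runs from hour 18 to 18 + 3 = hour 21.

Working backward from the deadline:
To finish by hour 41, primary fermentation (duration 9) must start no later than hour 32.
Packaging must finish by hour 41; it takes 3 hours, so it must start by 41 − 3 = hour 38.
Chilling feeds primary fermentation (must start by hour 32); packaging (must start by hour 38). Taking the minimum, chilling must finish by hour 32 and start by 32 − 8 = hour 24.
Since chilling (must start by hour 24) depends on it, whirlpool must finish by hour 24. Backing off its 3-hour duration gives a latest start of hour 21.
So whirlpool can start as early as hour 18 and as late as hour 21, giving 21 − 18 = 3 hours of slack.

3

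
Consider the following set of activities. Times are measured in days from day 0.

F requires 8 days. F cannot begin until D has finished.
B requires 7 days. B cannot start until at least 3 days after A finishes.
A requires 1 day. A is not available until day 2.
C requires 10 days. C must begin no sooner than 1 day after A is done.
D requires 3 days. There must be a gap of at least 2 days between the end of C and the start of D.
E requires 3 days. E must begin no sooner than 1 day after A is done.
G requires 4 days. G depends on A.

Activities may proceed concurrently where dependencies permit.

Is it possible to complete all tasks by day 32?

Yes

A cannot begin until its own release at day 2. It runs from day 2 to 2 + 1 = day 3.
G cannot begin until A (finishes day 3). It runs from day 3 to 3 + 4 = day 7.
E waits on A (finishes day 3, plus 1-day gap → day 4), so it starts at day 4 and finishes at 4 + 3 = day 7.
After A (finishes day 3, plus 1-day gap → day 4), C can start at day 4 and finishes at day 14.
After C (finishes day 14, plus 2-day gap → day 16), D can start at day 16 and finishes at day 19.
F cannot begin until D (finishes day 19). It runs from day 19 to 19 + 8 = day 27.
After A (finishes day 3, plus 3-day gap → day 6), B can start at day 6 and finishes at day 13.
Every task is finished by day 27, which is no later than the deadline of 32, so the schedule is feasible.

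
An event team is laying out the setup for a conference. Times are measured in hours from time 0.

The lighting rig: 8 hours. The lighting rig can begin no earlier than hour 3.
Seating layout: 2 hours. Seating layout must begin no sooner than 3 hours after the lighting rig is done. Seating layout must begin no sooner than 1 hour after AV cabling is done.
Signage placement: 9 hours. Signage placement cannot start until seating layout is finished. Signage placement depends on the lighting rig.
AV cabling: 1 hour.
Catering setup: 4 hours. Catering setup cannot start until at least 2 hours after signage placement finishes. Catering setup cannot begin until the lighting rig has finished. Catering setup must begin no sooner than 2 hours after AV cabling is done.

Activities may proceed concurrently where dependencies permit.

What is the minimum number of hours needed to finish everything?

AV cabling has no prerequisites, so it starts at hour 0 and finishes at hour 1.
After its own release at hour 3, the lighting rig can start at hour 3 and finishes at hour 11.
For seating layout: the lighting rig (finishes hour 11, plus 3-hour gap → hour 14); AV cabling (finishes hour 1, plus 1-hour gap → hour 2). Taking the maximum gives a start of hour 14, and it finishes at 14 + 2 = hour 16.
Signage placement needs all of seating layout (finishes hour 16); the lighting rig (finishes hour 11). That puts its earliest start at hour 16; it finishes at 16 + 9 = hour 25.
Catering setup has to wait for signage placement (finishes hour 25, plus 2-hour gap → hour 27); the lighting rig (finishes hour 11); AV cabling (finishes hour 1, plus 2-hour gap → hour 3). The latest of these is hour 27, so catering setup runs hour 27 to 27 + 4 = hour 31.
All tasks are finished once the last one completes. Finish times: The lighting rig at 11, AV cabling at 1, Seating layout at 16, Signage placement at 25, Catering setup at 31. The latest is hour 31.

31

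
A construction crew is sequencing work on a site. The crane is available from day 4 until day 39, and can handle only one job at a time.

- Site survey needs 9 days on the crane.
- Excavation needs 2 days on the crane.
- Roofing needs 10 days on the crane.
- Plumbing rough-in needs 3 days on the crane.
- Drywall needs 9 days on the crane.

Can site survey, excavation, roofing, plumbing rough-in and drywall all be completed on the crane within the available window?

The crane window is 39 − 4 = 35 days.
Running back to back, the jobs need 9 + 2 + 10 + 3 + 9 = 33 days on the crane.
Since 33 ≤ 35, they fit within the window.

Yes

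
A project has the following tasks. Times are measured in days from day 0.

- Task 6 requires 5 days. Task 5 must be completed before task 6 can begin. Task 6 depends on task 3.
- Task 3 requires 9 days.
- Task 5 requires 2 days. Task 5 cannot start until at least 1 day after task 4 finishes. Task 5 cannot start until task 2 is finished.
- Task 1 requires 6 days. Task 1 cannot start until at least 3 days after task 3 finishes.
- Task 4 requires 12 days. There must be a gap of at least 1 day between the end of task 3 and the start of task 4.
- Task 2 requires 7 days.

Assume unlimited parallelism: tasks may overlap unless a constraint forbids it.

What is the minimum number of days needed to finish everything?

30

Nothing blocks task 3, so it runs from day 0 to day 9.
Task 4 cannot begin until task 3 (finishes day 9, plus 1-day gap → day 10). It runs from day 10 to 10 + 12 = day 22.
Task 1 cannot begin until task 3 (finishes day 9, plus 3-day gap → day 12). It runs from day 12 to 12 + 6 = day 18.
Task 2 has no prerequisites, so it starts at day 0 and finishes at day 7.
Task 5 has to wait for task 4 (finishes day 22, plus 1-day gap → day 23); task 2 (finishes day 7). The latest of these is day 23, so task 5 runs day 23 to 23 + 2 = day 25.
For task 6: task 5 (finishes day 25); task 3 (finishes day 9). Taking the maximum gives a start of day 25, and it finishes at 25 + 5 = day 30.
All tasks are finished once the last one completes. Finish times: Task 1 at 18, Task 2 at 7, Task 3 at 9, Task 4 at 22, Task 5 at 25, Task 6 at 30. The latest is day 30.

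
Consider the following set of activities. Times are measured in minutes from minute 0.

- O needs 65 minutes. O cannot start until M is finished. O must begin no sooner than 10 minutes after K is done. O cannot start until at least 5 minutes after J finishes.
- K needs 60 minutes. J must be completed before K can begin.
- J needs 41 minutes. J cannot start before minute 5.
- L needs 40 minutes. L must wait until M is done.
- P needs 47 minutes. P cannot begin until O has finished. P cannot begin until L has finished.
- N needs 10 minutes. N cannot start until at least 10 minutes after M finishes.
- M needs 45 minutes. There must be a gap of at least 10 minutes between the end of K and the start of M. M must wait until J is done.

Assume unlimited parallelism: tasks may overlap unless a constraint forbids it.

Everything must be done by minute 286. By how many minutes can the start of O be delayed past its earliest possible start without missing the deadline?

J waits on its own release at minute 5, so it starts at minute 5 and finishes at 5 + 41 = minute 46.
After J (finishes minute 46), K can start at minute 46 and finishes at minute 106.
M cannot start until K (finishes minute 106, plus 10-minute gap → minute 116); J (finishes minute 46). The controlling bound is minute 116, so M finishes at 116 + 45 = minute 161.
O needs all of M (finishes minute 161); K (finishes minute 106, plus 10-minute gap → minute 116); J (finishes minute 46, plus 5-minute gap → minute 51). That puts its earliest start at minute 161; it finishes at 161 + 65 = minute 226.

Working backward from the deadline:
Nothing follows P; the deadline of minute 286 is its only limit. It must start by 286 − 47 = minute 239.
Since P (must start by minute 239) depends on it, O must finish by minute 239. Backing off its 65-minute duration gives a latest start of minute 174.
So O can start as early as minute 161 and as late as minute 174, giving 174 − 161 = 13 minutes of slack.

13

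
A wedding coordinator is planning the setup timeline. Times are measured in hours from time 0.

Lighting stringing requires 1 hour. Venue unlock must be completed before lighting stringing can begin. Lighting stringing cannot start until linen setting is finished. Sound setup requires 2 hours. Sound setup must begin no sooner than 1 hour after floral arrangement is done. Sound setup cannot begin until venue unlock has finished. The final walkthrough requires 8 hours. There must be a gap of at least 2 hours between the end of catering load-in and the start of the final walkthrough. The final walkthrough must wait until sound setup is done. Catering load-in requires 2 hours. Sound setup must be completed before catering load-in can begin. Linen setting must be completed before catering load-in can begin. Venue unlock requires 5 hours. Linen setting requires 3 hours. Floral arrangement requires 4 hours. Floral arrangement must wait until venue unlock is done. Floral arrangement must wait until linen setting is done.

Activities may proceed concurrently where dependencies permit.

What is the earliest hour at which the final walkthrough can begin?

16

Linen setting has no prerequisites, so it starts at hour 0 and finishes at hour 3.
Venue unlock has no prerequisites, so it starts at hour 0 and finishes at hour 5.
For floral arrangement: venue unlock (finishes hour 5); linen setting (finishes hour 3). Taking the maximum gives a start of hour 5, and it finishes at 5 + 4 = hour 9.
Sound setup cannot start until floral arrangement (finishes hour 9, plus 1-hour gap → hour 10); venue unlock (finishes hour 5). The controlling bound is hour 10, so sound setup finishes at 10 + 2 = hour 12.
For catering load-in: sound setup (finishes hour 12); linen setting (finishes hour 3). Taking the maximum gives a start of hour 12, and it finishes at 12 + 2 = hour 14.
The final walkthrough waits on catering load-in (finishes hour 14, plus 2-hour gap → hour 16); sound setup (finishes hour 12). The latest of these is hour 16, which is the earliest the final walkthrough can start.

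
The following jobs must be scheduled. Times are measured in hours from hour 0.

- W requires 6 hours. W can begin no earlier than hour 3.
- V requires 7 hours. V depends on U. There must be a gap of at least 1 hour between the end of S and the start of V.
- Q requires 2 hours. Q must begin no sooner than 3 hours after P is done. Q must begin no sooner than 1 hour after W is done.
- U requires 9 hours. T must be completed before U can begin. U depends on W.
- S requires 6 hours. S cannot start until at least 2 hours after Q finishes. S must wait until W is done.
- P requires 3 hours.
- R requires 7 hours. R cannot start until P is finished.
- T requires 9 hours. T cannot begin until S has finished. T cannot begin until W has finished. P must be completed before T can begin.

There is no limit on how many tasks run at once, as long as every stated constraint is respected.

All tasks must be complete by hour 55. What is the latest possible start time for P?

Nothing follows V; the deadline of hour 55 is its only limit. It must start by 55 − 7 = hour 48.
U feeds into V (must start by hour 48); so U must finish by hour 48 and therefore start by hour 39.
Since U (must start by hour 39) depends on it, T must finish by hour 39. Backing off its 9-hour duration gives a latest start of hour 30.
For S: T (must start by hour 30); V (must start by hour 48, minus 1-hour gap → hour 47). The most restrictive is hour 30; with a 6-hour duration, S must start by hour 24.
Q has to be done before S (must start by hour 24, minus 2-hour gap → hour 22). That means finishing by hour 22, i.e. starting by 22 − 2 = hour 20.
To finish by hour 55, R (duration 7) must start no later than hour 48.
P feeds Q (must start by hour 20, minus 3-hour gap → hour 17); R (must start by hour 48); T (must start by hour 30). Taking the minimum, P must finish by hour 17 and start by 17 − 3 = hour 14.

14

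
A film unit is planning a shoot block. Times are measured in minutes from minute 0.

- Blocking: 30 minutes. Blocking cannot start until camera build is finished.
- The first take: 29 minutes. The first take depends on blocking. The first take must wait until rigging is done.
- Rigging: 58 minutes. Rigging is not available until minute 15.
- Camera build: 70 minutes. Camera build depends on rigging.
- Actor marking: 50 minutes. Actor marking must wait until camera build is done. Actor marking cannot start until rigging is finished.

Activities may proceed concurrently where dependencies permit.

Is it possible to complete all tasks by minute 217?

Yes

Rigging waits on its own release at minute 15, so it starts at minute 15 and finishes at 15 + 58 = minute 73.
Camera build waits on rigging (finishes minute 73), so it starts at minute 73 and finishes at 73 + 70 = minute 143.
Actor marking has to wait for camera build (finishes minute 143); rigging (finishes minute 73). The latest of these is minute 143, so actor marking runs minute 143 to 143 + 50 = minute 193.
Blocking waits on camera build (finishes minute 143), so it starts at minute 143 and finishes at 143 + 30 = minute 173.
The first take has to wait for blocking (finishes minute 173); rigging (finishes minute 73). The latest of these is minute 173, so the first take runs minute 173 to 173 + 29 = minute 202.
Every task is finished by minute 202, which is no later than the deadline of 217, so the schedule is feasible.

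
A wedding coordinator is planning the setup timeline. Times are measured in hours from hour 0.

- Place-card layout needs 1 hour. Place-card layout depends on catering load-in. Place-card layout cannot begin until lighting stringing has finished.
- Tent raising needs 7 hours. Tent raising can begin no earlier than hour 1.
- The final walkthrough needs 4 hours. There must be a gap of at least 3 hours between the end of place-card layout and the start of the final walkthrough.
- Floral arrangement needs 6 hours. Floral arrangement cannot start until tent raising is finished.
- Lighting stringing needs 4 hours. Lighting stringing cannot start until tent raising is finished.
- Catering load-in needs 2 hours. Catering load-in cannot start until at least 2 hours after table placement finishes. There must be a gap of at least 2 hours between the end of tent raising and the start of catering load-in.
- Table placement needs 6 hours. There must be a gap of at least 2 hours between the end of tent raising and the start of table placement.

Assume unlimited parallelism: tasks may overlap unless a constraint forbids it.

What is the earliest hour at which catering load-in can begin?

Tent raising cannot begin until its own release at hour 1. It runs from hour 1 to 1 + 7 = hour 8.
After tent raising (finishes hour 8, plus 2-hour gap → hour 10), table placement can start at hour 10 and finishes at hour 16.
Catering load-in waits on table placement (finishes hour 16, plus 2-hour gap → hour 18); tent raising (finishes hour 8, plus 2-hour gap → hour 10). The latest of these is hour 18, which is the earliest catering load-in can start.

18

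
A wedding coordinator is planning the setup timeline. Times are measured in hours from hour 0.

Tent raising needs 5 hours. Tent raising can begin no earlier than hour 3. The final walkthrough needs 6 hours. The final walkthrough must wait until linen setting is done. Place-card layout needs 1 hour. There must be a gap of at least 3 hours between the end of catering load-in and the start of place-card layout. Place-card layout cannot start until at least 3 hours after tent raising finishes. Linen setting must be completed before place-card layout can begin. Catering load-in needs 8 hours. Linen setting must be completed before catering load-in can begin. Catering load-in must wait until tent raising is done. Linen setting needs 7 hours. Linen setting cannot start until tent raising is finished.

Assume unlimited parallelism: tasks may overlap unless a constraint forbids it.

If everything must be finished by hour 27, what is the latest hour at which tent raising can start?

Nothing follows place-card layout; the deadline of hour 27 is its only limit. It must start by 27 − 1 = hour 26.
Catering load-in must finish before place-card layout (must start by hour 26, minus 3-hour gap → hour 23). With an 8-hour duration, catering load-in must start by 23 − 8 = hour 15.
The final walkthrough must finish by hour 27; it takes 6 hours, so it must start by 27 − 6 = hour 21.
For linen setting: catering load-in (must start by hour 15); place-card layout (must start by hour 26); the final walkthrough (must start by hour 21). The most restrictive is hour 15; with a 7-hour duration, linen setting must start by hour 8.
For tent raising: linen setting (must start by hour 8); catering load-in (must start by hour 15); place-card layout (must start by hour 26, minus 3-hour gap → hour 23). The most restrictive is hour 8; with a 5-hour duration, tent raising must start by hour 3.

3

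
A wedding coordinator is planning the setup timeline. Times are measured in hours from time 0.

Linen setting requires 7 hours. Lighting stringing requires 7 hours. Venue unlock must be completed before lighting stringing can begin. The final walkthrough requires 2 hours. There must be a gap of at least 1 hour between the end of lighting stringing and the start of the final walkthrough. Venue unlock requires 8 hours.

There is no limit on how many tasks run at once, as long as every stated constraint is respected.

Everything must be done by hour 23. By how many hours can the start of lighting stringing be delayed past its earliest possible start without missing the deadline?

Nothing blocks venue unlock, so it runs from hour 0 to hour 8.
After venue unlock (finishes hour 8), lighting stringing can start at hour 8 and finishes at hour 15.

Working backward from the deadline:
Nothing follows the final walkthrough; the deadline of hour 23 is its only limit. It must start by 23 − 2 = hour 21.
Lighting stringing must finish before the final walkthrough (must start by hour 21, minus 1-hour gap → hour 20). With a 7-hour duration, lighting stringing must start by 20 − 7 = hour 13.
So lighting stringing can start as early as hour 8 and as late as hour 13, giving 13 − 8 = 5 hours of slack.

5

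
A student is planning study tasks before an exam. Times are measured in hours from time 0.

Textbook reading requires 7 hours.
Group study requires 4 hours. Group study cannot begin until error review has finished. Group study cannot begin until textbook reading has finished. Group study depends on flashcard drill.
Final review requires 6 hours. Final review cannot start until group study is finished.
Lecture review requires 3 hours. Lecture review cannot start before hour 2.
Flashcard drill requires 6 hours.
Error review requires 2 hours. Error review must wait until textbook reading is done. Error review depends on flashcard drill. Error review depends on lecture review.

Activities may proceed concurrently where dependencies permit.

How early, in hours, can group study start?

Flashcard drill can start immediately at hour 0; it finishes at hour 6.
After its own release at hour 2, lecture review can start at hour 2 and finishes at hour 5.
Textbook reading has no prerequisites, so it starts at hour 0 and finishes at hour 7.
For error review: textbook reading (finishes hour 7); flashcard drill (finishes hour 6); lecture review (finishes hour 5). Taking the maximum gives a start of hour 7, and it finishes at 7 + 2 = hour 9.
Group study waits on error review (finishes hour 9); textbook reading (finishes hour 7); flashcard drill (finishes hour 6). The latest of these is hour 9, which is the earliest group study can start.

9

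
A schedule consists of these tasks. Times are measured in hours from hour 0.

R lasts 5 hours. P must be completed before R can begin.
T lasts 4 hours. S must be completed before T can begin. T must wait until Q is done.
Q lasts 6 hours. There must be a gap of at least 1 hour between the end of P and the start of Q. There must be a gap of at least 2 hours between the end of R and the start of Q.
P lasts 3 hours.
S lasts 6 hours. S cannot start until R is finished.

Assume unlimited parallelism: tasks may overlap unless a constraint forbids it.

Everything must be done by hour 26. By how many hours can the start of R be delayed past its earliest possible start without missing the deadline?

6

P can start immediately at hour 0; it finishes at hour 3.
R waits on P (finishes hour 3), so it starts at hour 3 and finishes at 3 + 5 = hour 8.

Working backward from the deadline:
Nothing follows T; the deadline of hour 26 is its only limit. It must start by 26 − 4 = hour 22.
Q has to be done before T (must start by hour 22). That means finishing by hour 22, i.e. starting by 22 − 6 = hour 16.
Since T (must start by hour 22) depends on it, S must finish by hour 22. Backing off its 6-hour duration gives a latest start of hour 16.
For R: Q (must start by hour 16, minus 2-hour gap → hour 14); S (must start by hour 16). The most restrictive is hour 14; with a 5-hour duration, R must start by hour 9.
So R can start as early as hour 3 and as late as hour 9, giving 9 − 3 = 6 hours of slack.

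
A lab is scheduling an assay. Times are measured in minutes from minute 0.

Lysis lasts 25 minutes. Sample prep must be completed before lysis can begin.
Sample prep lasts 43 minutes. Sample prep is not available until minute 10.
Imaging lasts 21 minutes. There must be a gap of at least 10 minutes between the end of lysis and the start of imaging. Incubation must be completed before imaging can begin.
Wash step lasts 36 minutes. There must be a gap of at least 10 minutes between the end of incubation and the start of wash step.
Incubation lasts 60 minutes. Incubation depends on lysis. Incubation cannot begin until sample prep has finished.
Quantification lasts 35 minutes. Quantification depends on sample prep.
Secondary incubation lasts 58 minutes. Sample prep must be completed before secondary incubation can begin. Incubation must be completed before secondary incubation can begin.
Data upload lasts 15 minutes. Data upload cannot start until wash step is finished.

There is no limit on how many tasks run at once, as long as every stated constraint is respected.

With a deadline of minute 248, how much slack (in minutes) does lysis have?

49

Sample prep cannot begin until its own release at minute 10. It runs from minute 10 to 10 + 43 = minute 53.
After sample prep (finishes minute 53), lysis can start at minute 53 and finishes at minute 78.

Working backward from the deadline:
Nothing follows data upload; the deadline of minute 248 is its only limit. It must start by 248 − 15 = minute 233.
Since data upload (must start by minute 233) depends on it, wash step must finish by minute 233. Backing off its 36-minute duration gives a latest start of minute 197.
To finish by minute 248, secondary incubation (duration 58) must start no later than minute 190.
Imaging must finish by minute 248; it takes 21 minutes, so it must start by 248 − 21 = minute 227.
Incubation must finish in time for wash step (must start by minute 197, minus 10-minute gap → minute 187); secondary incubation (must start by minute 190); imaging (must start by minute 227). The tightest is minute 187, so incubation must start by 187 − 60 = minute 127.
Lysis must finish in time for incubation (must start by minute 127); imaging (must start by minute 227, minus 10-minute gap → minute 217). The tightest is minute 127, so lysis must start by 127 − 25 = minute 102.
So lysis can start as early as minute 53 and as late as minute 102, giving 102 − 53 = 49 minutes of slack.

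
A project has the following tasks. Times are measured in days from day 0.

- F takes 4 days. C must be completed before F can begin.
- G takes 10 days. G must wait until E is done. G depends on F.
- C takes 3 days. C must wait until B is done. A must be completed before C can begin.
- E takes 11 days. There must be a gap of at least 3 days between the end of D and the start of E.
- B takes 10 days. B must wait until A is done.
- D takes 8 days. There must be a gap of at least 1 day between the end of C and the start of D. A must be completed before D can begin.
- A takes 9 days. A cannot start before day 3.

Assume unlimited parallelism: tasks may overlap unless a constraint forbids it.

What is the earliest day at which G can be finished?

58

A waits on its own release at day 3, so it starts at day 3 and finishes at 3 + 9 = day 12.
B waits on A (finishes day 12), so it starts at day 12 and finishes at 12 + 10 = day 22.
C cannot start until B (finishes day 22); A (finishes day 12). The controlling bound is day 22, so C finishes at 22 + 3 = day 25.
After C (finishes day 25), F can start at day 25 and finishes at day 29.
D has to wait for C (finishes day 25, plus 1-day gap → day 26); A (finishes day 12). The latest of these is day 26, so D runs day 26 to 26 + 8 = day 34.
E cannot begin until D (finishes day 34, plus 3-day gap → day 37). It runs from day 37 to 37 + 11 = day 48.
G cannot start until E (finishes day 48); F (finishes day 29). The controlling bound is day 48, so G finishes at 48 + 10 = day 58.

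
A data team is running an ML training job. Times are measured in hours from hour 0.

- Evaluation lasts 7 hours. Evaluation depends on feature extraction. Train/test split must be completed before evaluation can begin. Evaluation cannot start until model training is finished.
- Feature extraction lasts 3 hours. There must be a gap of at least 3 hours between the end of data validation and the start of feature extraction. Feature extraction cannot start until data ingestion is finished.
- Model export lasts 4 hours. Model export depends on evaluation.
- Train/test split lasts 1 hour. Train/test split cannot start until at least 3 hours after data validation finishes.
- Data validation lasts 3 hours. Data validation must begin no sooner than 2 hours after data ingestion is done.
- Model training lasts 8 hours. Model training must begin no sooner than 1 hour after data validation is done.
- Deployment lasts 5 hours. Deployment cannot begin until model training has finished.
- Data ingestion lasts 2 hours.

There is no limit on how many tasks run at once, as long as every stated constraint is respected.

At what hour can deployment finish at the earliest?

Data ingestion can start immediately at hour 0; it finishes at hour 2.
Data validation cannot begin until data ingestion (finishes hour 2, plus 2-hour gap → hour 4). It runs from hour 4 to 4 + 3 = hour 7.
After data validation (finishes hour 7, plus 1-hour gap → hour 8), model training can start at hour 8 and finishes at hour 16.
Deployment waits on model training (finishes hour 16), so it starts at hour 16 and finishes at 16 + 5 = hour 21.

21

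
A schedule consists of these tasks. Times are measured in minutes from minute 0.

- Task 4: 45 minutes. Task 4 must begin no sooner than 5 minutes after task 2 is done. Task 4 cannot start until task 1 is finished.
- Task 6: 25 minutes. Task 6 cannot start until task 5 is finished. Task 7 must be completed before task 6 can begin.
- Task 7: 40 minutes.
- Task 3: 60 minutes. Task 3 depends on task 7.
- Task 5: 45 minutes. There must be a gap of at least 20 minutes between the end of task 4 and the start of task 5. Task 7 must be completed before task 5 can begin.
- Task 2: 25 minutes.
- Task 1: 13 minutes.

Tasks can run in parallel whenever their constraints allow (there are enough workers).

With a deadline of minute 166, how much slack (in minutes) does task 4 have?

Task 2 can start immediately at minute 0; it finishes at minute 25.
Nothing blocks task 1, so it runs from minute 0 to minute 13.
Task 4 needs all of task 2 (finishes minute 25, plus 5-minute gap → minute 30); task 1 (finishes minute 13). That puts its earliest start at minute 30; it finishes at 30 + 45 = minute 75.

Working backward from the deadline:
To finish by minute 166, task 6 (duration 25) must start no later than minute 141.
Task 5 feeds into task 6 (must start by minute 141); so task 5 must finish by minute 141 and therefore start by minute 96.
Task 4 feeds into task 5 (must start by minute 96, minus 20-minute gap → minute 76); so task 4 must finish by minute 76 and therefore start by minute 31.
So task 4 can start as early as minute 30 and as late as minute 31, giving 31 − 30 = 1 minute of slack.

1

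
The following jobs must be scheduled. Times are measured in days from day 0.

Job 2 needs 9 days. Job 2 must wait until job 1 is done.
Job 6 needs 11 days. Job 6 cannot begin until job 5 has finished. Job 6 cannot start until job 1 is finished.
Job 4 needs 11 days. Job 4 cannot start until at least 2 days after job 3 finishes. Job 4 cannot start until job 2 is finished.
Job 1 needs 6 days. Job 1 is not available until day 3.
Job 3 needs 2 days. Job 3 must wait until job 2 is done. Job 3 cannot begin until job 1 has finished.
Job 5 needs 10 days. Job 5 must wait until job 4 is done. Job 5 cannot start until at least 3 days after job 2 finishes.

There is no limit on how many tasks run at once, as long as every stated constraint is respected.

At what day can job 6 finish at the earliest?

Job 1 cannot begin until its own release at day 3. It runs from day 3 to 3 + 6 = day 9.
Job 2 cannot begin until job 1 (finishes day 9). It runs from day 9 to 9 + 9 = day 18.
For job 3: job 2 (finishes day 18); job 1 (finishes day 9). Taking the maximum gives a start of day 18, and it finishes at 18 + 2 = day 20.
For job 4: job 3 (finishes day 20, plus 2-day gap → day 22); job 2 (finishes day 18). Taking the maximum gives a start of day 22, and it finishes at 22 + 11 = day 33.
For job 5: job 4 (finishes day 33); job 2 (finishes day 18, plus 3-day gap → day 21). Taking the maximum gives a start of day 33, and it finishes at 33 + 10 = day 43.
Job 6 cannot start until job 5 (finishes day 43); job 1 (finishes day 9). The controlling bound is day 43, so job 6 finishes at 43 + 11 = day 54.

54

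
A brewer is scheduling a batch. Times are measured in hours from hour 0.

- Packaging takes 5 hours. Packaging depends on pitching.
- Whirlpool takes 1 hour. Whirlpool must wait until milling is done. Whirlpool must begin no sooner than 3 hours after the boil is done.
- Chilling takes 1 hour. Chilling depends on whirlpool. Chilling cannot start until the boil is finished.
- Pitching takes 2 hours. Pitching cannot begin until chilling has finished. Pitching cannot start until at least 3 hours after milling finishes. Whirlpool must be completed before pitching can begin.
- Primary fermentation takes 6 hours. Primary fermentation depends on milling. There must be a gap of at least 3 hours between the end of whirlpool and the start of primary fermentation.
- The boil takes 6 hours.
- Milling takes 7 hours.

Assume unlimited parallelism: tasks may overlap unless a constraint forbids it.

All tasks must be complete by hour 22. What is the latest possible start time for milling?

Packaging must finish by hour 22; it takes 5 hours, so it must start by 22 − 5 = hour 17.
Pitching feeds into packaging (must start by hour 17); so pitching must finish by hour 17 and therefore start by hour 15.
Chilling feeds into pitching (must start by hour 15); so chilling must finish by hour 15 and therefore start by hour 14.
Nothing follows primary fermentation; the deadline of hour 22 is its only limit. It must start by 22 − 6 = hour 16.
Whirlpool has several dependents: chilling (must start by hour 14); pitching (must start by hour 15); primary fermentation (must start by hour 16, minus 3-hour gap → hour 13). The earliest of those limits is hour 13, so whirlpool must start by 13 − 1 = hour 12.
For milling: whirlpool (must start by hour 12); pitching (must start by hour 15, minus 3-hour gap → hour 12); primary fermentation (must start by hour 16). The most restrictive is hour 12; with a 7-hour duration, milling must start by hour 5.

5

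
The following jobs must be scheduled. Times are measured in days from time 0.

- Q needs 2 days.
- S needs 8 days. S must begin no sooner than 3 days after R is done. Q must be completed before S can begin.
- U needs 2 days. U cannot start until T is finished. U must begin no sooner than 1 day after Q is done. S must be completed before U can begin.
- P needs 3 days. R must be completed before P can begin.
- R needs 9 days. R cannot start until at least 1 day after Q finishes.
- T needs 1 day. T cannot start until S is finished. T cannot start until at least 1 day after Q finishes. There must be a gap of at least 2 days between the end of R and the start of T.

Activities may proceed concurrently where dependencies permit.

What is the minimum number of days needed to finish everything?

26

Q has no prerequisites, so it starts at day 0 and finishes at day 2.
R cannot begin until Q (finishes day 2, plus 1-day gap → day 3). It runs from day 3 to 3 + 9 = day 12.
S cannot start until R (finishes day 12, plus 3-day gap → day 15); Q (finishes day 2). The controlling bound is day 15, so S finishes at 15 + 8 = day 23.
For T: S (finishes day 23); Q (finishes day 2, plus 1-day gap → day 3); R (finishes day 12, plus 2-day gap → day 14). Taking the maximum gives a start of day 23, and it finishes at 23 + 1 = day 24.
U cannot start until T (finishes day 24); Q (finishes day 2, plus 1-day gap → day 3); S (finishes day 23). The controlling bound is day 24, so U finishes at 24 + 2 = day 26.
P cannot begin until R (finishes day 12). It runs from day 12 to 12 + 3 = day 15.
All tasks are finished once the last one completes. Finish times: P at 15, Q at 2, R at 12, S at 23, T at 24, U at 26. The latest is day 26.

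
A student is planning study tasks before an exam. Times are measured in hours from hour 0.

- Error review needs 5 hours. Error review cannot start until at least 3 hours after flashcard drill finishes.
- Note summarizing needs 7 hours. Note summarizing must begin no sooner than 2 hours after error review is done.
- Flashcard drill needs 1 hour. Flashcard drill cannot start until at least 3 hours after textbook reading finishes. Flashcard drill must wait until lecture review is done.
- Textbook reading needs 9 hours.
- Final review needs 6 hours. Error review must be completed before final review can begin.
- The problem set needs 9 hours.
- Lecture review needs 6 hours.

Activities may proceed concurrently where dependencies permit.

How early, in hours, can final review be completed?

27

Lecture review has no prerequisites, so it starts at hour 0 and finishes at hour 6.
Nothing blocks textbook reading, so it runs from hour 0 to hour 9.
Flashcard drill needs all of textbook reading (finishes hour 9, plus 3-hour gap → hour 12); lecture review (finishes hour 6). That puts its earliest start at hour 12; it finishes at 12 + 1 = hour 13.
After flashcard drill (finishes hour 13, plus 3-hour gap → hour 16), error review can start at hour 16 and finishes at hour 21.
Final review cannot begin until error review (finishes hour 21). It runs from hour 21 to 21 + 6 = hour 27.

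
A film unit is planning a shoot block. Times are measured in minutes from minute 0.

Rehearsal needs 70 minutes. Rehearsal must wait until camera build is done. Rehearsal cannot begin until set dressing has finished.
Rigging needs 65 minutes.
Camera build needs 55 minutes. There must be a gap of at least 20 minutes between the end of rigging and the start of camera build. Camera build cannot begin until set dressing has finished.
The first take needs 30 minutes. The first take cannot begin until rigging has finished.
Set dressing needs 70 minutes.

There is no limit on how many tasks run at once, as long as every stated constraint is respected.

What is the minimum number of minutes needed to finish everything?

210

Set dressing can start immediately at minute 0; it finishes at minute 70.
Nothing blocks rigging, so it runs from minute 0 to minute 65.
The first take cannot begin until rigging (finishes minute 65). It runs from minute 65 to 65 + 30 = minute 95.
For camera build: rigging (finishes minute 65, plus 20-minute gap → minute 85); set dressing (finishes minute 70). Taking the maximum gives a start of minute 85, and it finishes at 85 + 55 = minute 140.
Rehearsal needs all of camera build (finishes minute 140); set dressing (finishes minute 70). That puts its earliest start at minute 140; it finishes at 140 + 70 = minute 210.
All tasks are finished once the last one completes. Finish times: Rigging at 65, Set dressing at 70, Camera build at 140, Rehearsal at 210, The first take at 95. The latest is minute 210.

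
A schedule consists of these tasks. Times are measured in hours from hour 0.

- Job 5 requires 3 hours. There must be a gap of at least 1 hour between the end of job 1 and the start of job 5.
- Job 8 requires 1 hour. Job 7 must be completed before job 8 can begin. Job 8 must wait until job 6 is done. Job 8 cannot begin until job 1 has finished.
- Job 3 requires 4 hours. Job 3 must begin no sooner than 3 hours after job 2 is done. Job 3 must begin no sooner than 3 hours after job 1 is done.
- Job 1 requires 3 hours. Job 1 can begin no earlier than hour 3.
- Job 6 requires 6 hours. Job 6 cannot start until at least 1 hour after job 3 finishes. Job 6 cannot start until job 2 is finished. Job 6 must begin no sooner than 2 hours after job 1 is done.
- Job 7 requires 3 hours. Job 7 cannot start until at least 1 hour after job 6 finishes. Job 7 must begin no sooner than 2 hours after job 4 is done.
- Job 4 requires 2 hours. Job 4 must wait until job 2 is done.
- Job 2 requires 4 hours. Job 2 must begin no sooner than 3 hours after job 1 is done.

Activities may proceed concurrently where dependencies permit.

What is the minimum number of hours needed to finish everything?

32

After its own release at hour 3, job 1 can start at hour 3 and finishes at hour 6.
After job 1 (finishes hour 6, plus 1-hour gap → hour 7), job 5 can start at hour 7 and finishes at hour 10.
Job 2 waits on job 1 (finishes hour 6, plus 3-hour gap → hour 9), so it starts at hour 9 and finishes at 9 + 4 = hour 13.
Job 4 waits on job 2 (finishes hour 13), so it starts at hour 13 and finishes at 13 + 2 = hour 15.
Job 3 cannot start until job 2 (finishes hour 13, plus 3-hour gap → hour 16); job 1 (finishes hour 6, plus 3-hour gap → hour 9). The controlling bound is hour 16, so job 3 finishes at 16 + 4 = hour 20.
Job 6 cannot start until job 3 (finishes hour 20, plus 1-hour gap → hour 21); job 2 (finishes hour 13); job 1 (finishes hour 6, plus 2-hour gap → hour 8). The controlling bound is hour 21, so job 6 finishes at 21 + 6 = hour 27.
For job 7: job 6 (finishes hour 27, plus 1-hour gap → hour 28); job 4 (finishes hour 15, plus 2-hour gap → hour 17). Taking the maximum gives a start of hour 28, and it finishes at 28 + 3 = hour 31.
Job 8 needs all of job 7 (finishes hour 31); job 6 (finishes hour 27); job 1 (finishes hour 6). That puts its earliest start at hour 31; it finishes at 31 + 1 = hour 32.
All tasks are finished once the last one completes. Finish times: Job 1 at 6, Job 2 at 13, Job 3 at 20, Job 4 at 15, Job 5 at 10, Job 6 at 27, Job 7 at 31, Job 8 at 32. The latest is hour 32.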